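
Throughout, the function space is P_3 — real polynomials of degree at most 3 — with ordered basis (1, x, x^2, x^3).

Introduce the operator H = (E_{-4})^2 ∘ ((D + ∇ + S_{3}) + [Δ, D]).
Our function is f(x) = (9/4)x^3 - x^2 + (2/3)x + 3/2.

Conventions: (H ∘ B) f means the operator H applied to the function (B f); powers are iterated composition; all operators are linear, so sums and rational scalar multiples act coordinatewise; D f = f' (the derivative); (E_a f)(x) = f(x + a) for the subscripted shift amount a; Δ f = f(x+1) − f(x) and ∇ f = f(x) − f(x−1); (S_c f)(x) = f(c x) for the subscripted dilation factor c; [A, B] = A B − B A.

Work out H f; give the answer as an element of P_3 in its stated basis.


D f = (27/4)x^2 - 2x + 2/3
∇ f = (27/4)x^2 - (35/4)x + 47/12
S_{3} f = (243/4)x^3 - 9x^2 + 2x + 3/2
(D + ∇ + S_{3}) f = (243/4)x^3 + (9/2)x^2 - (35/4)x + 73/12
D f = (27/4)x^2 - 2x + 2/3
Δ D f = (27/2)x + 19/4
Δ f = (27/4)x^2 + (19/4)x + 23/12
D Δ f = (27/2)x + 19/4
[Δ, D] f = 0
((D + ∇ + S_{3}) + [Δ, D]) f = (243/4)x^3 + (9/2)x^2 - (35/4)x + 73/12
E_{-4} ((D + ∇ + S_{3}) + [Δ, D]) f = (243/4)x^3 - (1449/2)x^2 + (11485/4)x - 45299/12
E_{-4} E_{-4} ((D + ∇ + S_{3}) + [Δ, D]) f = (243/4)x^3 - (2907/2)x^2 + (46333/4)x - 368879/12

g(x) = (243/4)x^3 - (2907/2)x^2 + (46333/4)x - 368879/12


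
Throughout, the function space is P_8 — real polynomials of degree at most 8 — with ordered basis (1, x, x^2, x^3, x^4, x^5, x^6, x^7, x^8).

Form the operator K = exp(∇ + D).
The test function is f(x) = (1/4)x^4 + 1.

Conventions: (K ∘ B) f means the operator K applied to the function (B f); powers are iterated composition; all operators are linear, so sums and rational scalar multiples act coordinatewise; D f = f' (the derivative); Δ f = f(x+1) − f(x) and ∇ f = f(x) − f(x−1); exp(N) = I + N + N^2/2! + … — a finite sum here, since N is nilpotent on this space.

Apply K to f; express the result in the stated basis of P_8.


order-1 term: 2x^3 - (3/2)x^2 + x - 1/4
order-2 term: 6x^2 - 6x + 11/4
order-3 term: 8x - 6
order-4 term: 4
the series for exp(∇ + D) f terminates at order 4
exp(∇ + D) f = (1/4)x^4 + 2x^3 + (9/2)x^2 + 3x + 3/2

g(x) = (1/4)x^4 + 2x^3 + (9/2)x^2 + 3x + 3/2


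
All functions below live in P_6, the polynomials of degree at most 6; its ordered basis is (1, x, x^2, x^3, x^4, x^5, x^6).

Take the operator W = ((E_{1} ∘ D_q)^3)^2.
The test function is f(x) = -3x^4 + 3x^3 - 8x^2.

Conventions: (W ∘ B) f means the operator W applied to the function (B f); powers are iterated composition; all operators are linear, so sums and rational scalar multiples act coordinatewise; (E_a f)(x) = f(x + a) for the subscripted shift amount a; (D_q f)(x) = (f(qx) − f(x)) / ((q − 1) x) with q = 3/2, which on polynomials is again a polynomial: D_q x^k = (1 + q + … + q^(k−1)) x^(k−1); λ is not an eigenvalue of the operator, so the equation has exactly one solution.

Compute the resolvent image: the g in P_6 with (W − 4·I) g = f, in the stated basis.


write g with unknown coordinates in the stated basis and equate coefficients in (W − 4·I) g = f
solving from the highest basis element down gives g = (3/4)x^4 - (3/4)x^3 + 2x^2
check: W g = 0
so W g − 4·g = -3x^4 + 3x^3 - 8x^2 = f ✓

g(x) = (3/4)x^4 - (3/4)x^3 + 2x^2


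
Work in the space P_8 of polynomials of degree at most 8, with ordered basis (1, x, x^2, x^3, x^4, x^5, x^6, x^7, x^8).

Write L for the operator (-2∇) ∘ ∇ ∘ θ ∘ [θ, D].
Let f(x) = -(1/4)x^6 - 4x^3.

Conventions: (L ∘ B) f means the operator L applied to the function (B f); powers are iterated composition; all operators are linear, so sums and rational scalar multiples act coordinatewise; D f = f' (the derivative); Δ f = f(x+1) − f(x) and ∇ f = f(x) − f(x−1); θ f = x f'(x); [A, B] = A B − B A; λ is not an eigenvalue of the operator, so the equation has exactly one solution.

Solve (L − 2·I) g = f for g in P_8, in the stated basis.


write g with unknown coordinates in the stated basis and equate coefficients in (L − 2·I) g = f
solving from the highest basis element down gives g = (1/8)x^6 + 77x^3 - 225x^2 + (525/2)x + 1623/2
check: L g = 150x^3 - 450x^2 + 525x + 1623
so L g − 2·g = -(1/4)x^6 - 4x^3 = f ✓

g(x) = (1/8)x^6 + 77x^3 - 225x^2 + (525/2)x + 1623/2


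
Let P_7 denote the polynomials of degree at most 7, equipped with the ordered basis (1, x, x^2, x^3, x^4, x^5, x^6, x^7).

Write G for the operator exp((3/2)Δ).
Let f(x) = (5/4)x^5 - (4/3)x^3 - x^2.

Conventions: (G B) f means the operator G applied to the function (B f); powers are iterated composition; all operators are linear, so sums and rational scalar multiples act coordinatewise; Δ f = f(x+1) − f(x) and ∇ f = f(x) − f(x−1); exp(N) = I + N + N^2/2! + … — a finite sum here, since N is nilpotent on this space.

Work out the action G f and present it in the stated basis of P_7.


order-1 term: (75/8)x^4 + (75/4)x^3 + (51/4)x^2 + (3/8)x - 13/8
order-2 term: (225/8)x^3 + (675/8)x^2 + (1431/16)x + 495/16
order-3 term: (675/16)x^2 + (2025/16)x + 3231/32
order-4 term: (2025/64)x + 2025/32
order-5 term: 1215/128
the series for exp((3/2)Δ) f terminates at order 5
exp((3/2)Δ) f = (5/4)x^5 + (75/8)x^4 + (1093/24)x^3 + (2213/16)x^2 + (15873/64)x + 25991/128

g(x) = (5/4)x^5 + (75/8)x^4 + (1093/24)x^3 + (2213/16)x^2 + (15873/64)x + 25991/128


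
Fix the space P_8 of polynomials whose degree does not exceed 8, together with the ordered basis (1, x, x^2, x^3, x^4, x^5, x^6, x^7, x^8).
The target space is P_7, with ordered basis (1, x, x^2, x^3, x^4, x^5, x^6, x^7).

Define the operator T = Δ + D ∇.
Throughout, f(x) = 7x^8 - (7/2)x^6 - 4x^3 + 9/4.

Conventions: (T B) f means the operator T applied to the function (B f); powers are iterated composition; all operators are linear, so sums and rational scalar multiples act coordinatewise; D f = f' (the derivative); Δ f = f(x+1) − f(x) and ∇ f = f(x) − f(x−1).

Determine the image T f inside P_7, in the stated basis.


Δ f = 56x^7 + 196x^6 + 371x^5 + (875/2)x^4 + 322x^3 + (263/2)x^2 + 23x - 1/2
∇ f = 56x^7 - 196x^6 + 371x^5 - (875/2)x^4 + 322x^3 - (311/2)x^2 + 47x - 15/2
D ∇ f = 392x^6 - 1176x^5 + 1855x^4 - 1750x^3 + 966x^2 - 311x + 47
(Δ + D ∇) f = 56x^7 + 588x^6 - 805x^5 + (4585/2)x^4 - 1428x^3 + (2195/2)x^2 - 288x + 93/2

the result is g(x) = 56x^7 + 588x^6 - 805x^5 + (4585/2)x^4 - 1428x^3 + (2195/2)x^2 - 288x + 93/2


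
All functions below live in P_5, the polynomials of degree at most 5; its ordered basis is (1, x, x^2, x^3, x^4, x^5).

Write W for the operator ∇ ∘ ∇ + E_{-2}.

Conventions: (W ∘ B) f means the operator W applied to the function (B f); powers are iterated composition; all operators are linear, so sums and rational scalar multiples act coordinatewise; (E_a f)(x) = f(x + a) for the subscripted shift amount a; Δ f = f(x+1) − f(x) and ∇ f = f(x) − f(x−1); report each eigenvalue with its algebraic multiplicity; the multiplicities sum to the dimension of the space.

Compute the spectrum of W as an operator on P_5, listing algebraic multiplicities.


image of 1: 1
image of x: x - 2
image of x^2: x^2 - 4x + 6
image of x^3: x^3 - 6x^2 + 18x - 14
image of x^4: x^4 - 8x^3 + 36x^2 - 56x + 30
image of x^5: x^5 - 10x^4 + 60x^3 - 140x^2 + 150x - 62
the matrix is upper triangular; its diagonal is (1, 1, 1, 1, 1, 1)
for a triangular matrix the eigenvalues are the diagonal entries, with algebraic multiplicity their repetition count

λ = 1 (multiplicity 6)


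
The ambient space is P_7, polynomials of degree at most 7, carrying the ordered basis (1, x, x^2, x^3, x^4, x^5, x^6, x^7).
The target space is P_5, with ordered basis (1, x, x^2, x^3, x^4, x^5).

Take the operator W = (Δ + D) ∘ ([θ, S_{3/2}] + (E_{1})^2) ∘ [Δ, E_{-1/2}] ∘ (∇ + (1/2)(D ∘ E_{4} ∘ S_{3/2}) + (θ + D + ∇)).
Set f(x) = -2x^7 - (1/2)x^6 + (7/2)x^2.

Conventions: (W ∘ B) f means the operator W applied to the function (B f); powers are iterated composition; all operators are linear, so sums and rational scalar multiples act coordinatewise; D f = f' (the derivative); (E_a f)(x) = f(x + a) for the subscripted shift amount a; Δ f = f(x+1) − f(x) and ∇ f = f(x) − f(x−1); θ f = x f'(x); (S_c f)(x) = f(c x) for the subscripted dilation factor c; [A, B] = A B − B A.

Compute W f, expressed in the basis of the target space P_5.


∇ f = -14x^6 + 39x^5 - (125/2)x^4 + 60x^3 - (69/2)x^2 + 18x - 5
S_{3/2} f = -(2187/64)x^7 - (729/128)x^6 + (63/8)x^2
E_{4} S_{3/2} f = -(2187/64)x^7 - (123201/128)x^6 - (185895/16)x^5 - (623295/8)x^4 - 313470x^3 - (6053553/8)x^2 - 1014705x - 583074
D E_{4} S_{3/2} f = -(15309/64)x^6 - (369603/64)x^5 - (929475/16)x^4 - (623295/2)x^3 - 940410x^2 - (6053553/4)x - 1014705
((1/2)(D ∘ E_{4} ∘ S_{3/2})) f = -(15309/128)x^6 - (369603/128)x^5 - (929475/32)x^4 - (623295/4)x^3 - 470205x^2 - (6053553/8)x - 1014705/2
θ f = -14x^7 - 3x^6 + 7x^2
D f = -14x^6 - 3x^5 + 7x
∇ f = -14x^6 + 39x^5 - (125/2)x^4 + 60x^3 - (69/2)x^2 + 18x - 5
(θ + D + ∇) f = -14x^7 - 31x^6 + 36x^5 - (125/2)x^4 + 60x^3 - (55/2)x^2 + 25x - 5
(∇ + (1/2)(D ∘ E_{4} ∘ S_{3/2}) + (θ + D + ∇)) f = -14x^7 - (21069/128)x^6 - (360003/128)x^5 - (933475/32)x^4 - (622815/4)x^3 - 470267x^2 - (6053209/8)x - 1014725/2
E_{-1/2} (∇ + (1/2)(D ∘ E_{4} ∘ S_{3/2}) + (θ + D + ∇)) f = -14x^7 - (14797/128)x^6 - (76551/32)x^5 - (11620245/512)x^4 - (13313535/128)x^3 - (567495655/2048)x^2 - (99693049/256)x - 1874972535/8192
Δ E_{-1/2} (∇ + (1/2)(D ∘ E_{4} ∘ S_{3/2}) + (θ + D + ∇)) f = -98x^6 - (63207/64)x^5 - (1815695/128)x^4 - (15040945/128)x^3 - (121385199/256)x^2 - (993041223/1024)x - 1629702275/2048
Δ (∇ + (1/2)(D ∘ E_{4} ∘ S_{3/2}) + (θ + D + ∇)) f = -98x^6 - (82023/64)x^5 - (1089385/64)x^4 - (9509865/64)x^3 - (86147337/128)x^2 - (197053165/128)x - 45273091/32
E_{-1/2} Δ (∇ + (1/2)(D ∘ E_{4} ∘ S_{3/2}) + (θ + D + ∇)) f = -98x^6 - (63207/64)x^5 - (1815695/128)x^4 - (15040945/128)x^3 - (121385199/256)x^2 - (993041223/1024)x - 1629702275/2048
[Δ, E_{-1/2}] (∇ + (1/2)(D ∘ E_{4} ∘ S_{3/2}) + (θ + D + ∇)) f = 0
S_{3/2} [Δ, E_{-1/2}] (∇ + (1/2)(D ∘ E_{4} ∘ S_{3/2}) + (θ + D + ∇)) f = 0
θ S_{3/2} [Δ, E_{-1/2}] (∇ + (1/2)(D ∘ E_{4} ∘ S_{3/2}) + (θ + D + ∇)) f = 0
θ [Δ, E_{-1/2}] (∇ + (1/2)(D ∘ E_{4} ∘ S_{3/2}) + (θ + D + ∇)) f = 0
S_{3/2} θ [Δ, E_{-1/2}] (∇ + (1/2)(D ∘ E_{4} ∘ S_{3/2}) + (θ + D + ∇)) f = 0
[θ, S_{3/2}] [Δ, E_{-1/2}] (∇ + (1/2)(D ∘ E_{4} ∘ S_{3/2}) + (θ + D + ∇)) f = 0
E_{1} [Δ, E_{-1/2}] (∇ + (1/2)(D ∘ E_{4} ∘ S_{3/2}) + (θ + D + ∇)) f = 0
E_{1} E_{1} [Δ, E_{-1/2}] (∇ + (1/2)(D ∘ E_{4} ∘ S_{3/2}) + (θ + D + ∇)) f = 0
([θ, S_{3/2}] + (E_{1})^2) [Δ, E_{-1/2}] (∇ + (1/2)(D ∘ E_{4} ∘ S_{3/2}) + (θ + D + ∇)) f = 0
Δ ([θ, S_{3/2}] + (E_{1})^2) [Δ, E_{-1/2}] (∇ + (1/2)(D ∘ E_{4} ∘ S_{3/2}) + (θ + D + ∇)) f = 0
D ([θ, S_{3/2}] + (E_{1})^2) [Δ, E_{-1/2}] (∇ + (1/2)(D ∘ E_{4} ∘ S_{3/2}) + (θ + D + ∇)) f = 0
(Δ + D) ([θ, S_{3/2}] + (E_{1})^2) [Δ, E_{-1/2}] (∇ + (1/2)(D ∘ E_{4} ∘ S_{3/2}) + (θ + D + ∇)) f = 0

g(x) = 0


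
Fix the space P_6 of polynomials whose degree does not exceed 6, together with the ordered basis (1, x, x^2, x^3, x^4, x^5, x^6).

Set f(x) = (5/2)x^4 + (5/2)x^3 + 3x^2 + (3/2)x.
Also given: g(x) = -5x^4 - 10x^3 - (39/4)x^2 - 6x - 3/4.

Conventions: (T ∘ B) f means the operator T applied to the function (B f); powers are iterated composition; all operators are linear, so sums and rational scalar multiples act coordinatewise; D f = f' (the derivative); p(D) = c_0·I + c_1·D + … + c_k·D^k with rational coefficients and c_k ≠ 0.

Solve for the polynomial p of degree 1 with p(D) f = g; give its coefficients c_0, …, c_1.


D^0 f = (5/2)x^4 + (5/2)x^3 + 3x^2 + (3/2)x
D^1 f = 10x^3 + (15/2)x^2 + 6x + 3/2
matching coefficients of g against c_0 f + c_1 Df + … from the top degree down determines the c_i
solution: c_0 = -2, c_1 = -1/2

p(D) = -2·I − (1/2)·D, i.e. c_0 = -2, c_1 = -1/2


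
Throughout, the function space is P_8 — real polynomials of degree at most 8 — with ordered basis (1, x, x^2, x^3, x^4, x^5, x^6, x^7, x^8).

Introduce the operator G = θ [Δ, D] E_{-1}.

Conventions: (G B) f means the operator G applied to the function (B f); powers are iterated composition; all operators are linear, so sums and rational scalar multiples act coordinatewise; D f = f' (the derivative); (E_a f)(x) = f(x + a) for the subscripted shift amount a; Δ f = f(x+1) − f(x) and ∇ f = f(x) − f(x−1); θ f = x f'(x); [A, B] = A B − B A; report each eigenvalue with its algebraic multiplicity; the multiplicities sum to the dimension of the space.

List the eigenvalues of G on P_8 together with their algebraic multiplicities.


image of 1: 0
image of x: 0
image of x^2: 0
image of x^3: 0
image of x^4: 0
image of x^5: 0
image of x^6: 0
image of x^7: 0
image of x^8: 0
the matrix is upper triangular; its diagonal is (0, 0, 0, 0, 0, 0, 0, 0, 0)
for a triangular matrix the eigenvalues are the diagonal entries, with algebraic multiplicity their repetition count

λ = 0 (multiplicity 9)


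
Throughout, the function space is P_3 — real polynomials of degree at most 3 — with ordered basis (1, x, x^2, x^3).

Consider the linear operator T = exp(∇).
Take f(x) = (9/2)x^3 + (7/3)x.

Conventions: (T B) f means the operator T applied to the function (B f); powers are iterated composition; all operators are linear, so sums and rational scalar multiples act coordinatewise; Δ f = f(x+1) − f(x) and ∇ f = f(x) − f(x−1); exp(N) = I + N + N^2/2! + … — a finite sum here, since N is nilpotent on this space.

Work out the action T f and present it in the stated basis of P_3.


order-1 term: (27/2)x^2 - (27/2)x + 41/6
order-2 term: (27/2)x - 27/2
order-3 term: 9/2
the series for exp(∇) f terminates at order 3
exp(∇) f = (9/2)x^3 + (27/2)x^2 + (7/3)x - 13/6

the result is g(x) = (9/2)x^3 + (27/2)x^2 + (7/3)x - 13/6


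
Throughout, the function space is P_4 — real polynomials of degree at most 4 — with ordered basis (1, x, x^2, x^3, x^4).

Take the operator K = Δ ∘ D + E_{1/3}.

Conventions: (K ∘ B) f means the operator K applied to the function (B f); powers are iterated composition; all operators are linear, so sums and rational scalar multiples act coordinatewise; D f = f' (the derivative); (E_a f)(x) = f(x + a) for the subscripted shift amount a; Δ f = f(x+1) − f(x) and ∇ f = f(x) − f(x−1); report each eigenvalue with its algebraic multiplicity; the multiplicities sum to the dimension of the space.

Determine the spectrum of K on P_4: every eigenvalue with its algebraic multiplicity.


λ = 1 (multiplicity 5)

image of 1: 1
image of x: x + 1/3
image of x^2: x^2 + (2/3)x + 19/9
image of x^3: x^3 + x^2 + (19/3)x + 82/27
image of x^4: x^4 + (4/3)x^3 + (38/3)x^2 + (328/27)x + 325/81
the matrix is upper triangular; its diagonal is (1, 1, 1, 1, 1)
for a triangular matrix the eigenvalues are the diagonal entries, with algebraic multiplicity their repetition count


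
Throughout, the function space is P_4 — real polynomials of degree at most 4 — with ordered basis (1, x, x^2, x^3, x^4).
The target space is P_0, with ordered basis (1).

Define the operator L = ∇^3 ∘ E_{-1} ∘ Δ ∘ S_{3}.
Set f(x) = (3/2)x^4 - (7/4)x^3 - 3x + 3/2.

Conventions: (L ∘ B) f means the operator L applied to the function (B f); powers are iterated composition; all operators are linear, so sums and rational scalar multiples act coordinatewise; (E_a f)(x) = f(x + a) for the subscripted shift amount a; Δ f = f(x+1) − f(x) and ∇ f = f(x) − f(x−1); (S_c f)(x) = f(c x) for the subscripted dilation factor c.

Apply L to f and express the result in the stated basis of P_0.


the result is g(x) = 2916

S_{3} f = (243/2)x^4 - (189/4)x^3 - 9x + 3/2
Δ S_{3} f = 486x^3 + (2349/4)x^2 + (1377/4)x + 261/4
E_{-1} Δ S_{3} f = 486x^3 - (3483/4)x^2 + (2511/4)x - 711/4
∇ (E_{-1} ∘ Δ ∘ S_{3}) f = 1458x^2 - (6399/2)x + 3969/2
∇ ∇ (E_{-1} ∘ Δ ∘ S_{3}) f = 2916x - 9315/2
∇ ∇ ∇ (E_{-1} ∘ Δ ∘ S_{3}) f = 2916


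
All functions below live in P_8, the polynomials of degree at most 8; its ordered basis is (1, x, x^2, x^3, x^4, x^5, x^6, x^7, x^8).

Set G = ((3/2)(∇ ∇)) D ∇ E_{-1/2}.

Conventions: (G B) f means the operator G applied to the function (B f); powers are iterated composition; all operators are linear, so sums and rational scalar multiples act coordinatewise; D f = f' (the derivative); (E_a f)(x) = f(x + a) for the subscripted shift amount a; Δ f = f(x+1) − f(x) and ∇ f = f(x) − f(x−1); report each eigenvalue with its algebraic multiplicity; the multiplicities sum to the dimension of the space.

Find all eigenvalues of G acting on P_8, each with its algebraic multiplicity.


λ = 0 (multiplicity 9)

image of 1: 0
image of x: 0
image of x^2: 0
image of x^3: 0
image of x^4: 36
image of x^5: 180x - 360
image of x^6: 540x^2 - 2160x + 2295
image of x^7: 1260x^3 - 7560x^2 + 16065x - 11970
image of x^8: 2520x^4 - 20160x^3 + 64260x^2 - 95760x + 111699/2
the matrix is upper triangular; its diagonal is (0, 0, 0, 0, 0, 0, 0, 0, 0)
for a triangular matrix the eigenvalues are the diagonal entries, with algebraic multiplicity their repetition count


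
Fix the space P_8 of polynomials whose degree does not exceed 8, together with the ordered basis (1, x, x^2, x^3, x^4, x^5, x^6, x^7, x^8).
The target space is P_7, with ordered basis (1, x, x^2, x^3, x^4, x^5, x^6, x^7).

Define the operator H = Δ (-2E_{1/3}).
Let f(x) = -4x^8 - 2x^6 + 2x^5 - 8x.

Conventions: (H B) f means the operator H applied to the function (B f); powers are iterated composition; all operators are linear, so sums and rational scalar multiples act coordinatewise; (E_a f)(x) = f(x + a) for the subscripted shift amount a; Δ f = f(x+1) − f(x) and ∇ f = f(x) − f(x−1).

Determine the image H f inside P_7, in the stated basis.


E_{1/3} f = -4x^8 - (32/3)x^7 - (130/9)x^6 - (278/27)x^5 - (280/81)x^4 - (44/243)x^3 + (158/729)x^2 - (17366/2187)x - 17464/6561
(-2E_{1/3}) f = 8x^8 + (64/3)x^7 + (260/9)x^6 + (556/27)x^5 + (560/81)x^4 + (88/243)x^3 - (316/729)x^2 + (34732/2187)x + 34928/6561
Δ (-2E_{1/3}) f = 64x^7 + (1120/3)x^6 + (3208/3)x^5 + (49760/27)x^4 + (162488/81)x^3 + (109660/81)x^2 + (377260/729)x + 222064/2187

the image equals g(x) = 64x^7 + (1120/3)x^6 + (3208/3)x^5 + (49760/27)x^4 + (162488/81)x^3 + (109660/81)x^2 + (377260/729)x + 222064/2187


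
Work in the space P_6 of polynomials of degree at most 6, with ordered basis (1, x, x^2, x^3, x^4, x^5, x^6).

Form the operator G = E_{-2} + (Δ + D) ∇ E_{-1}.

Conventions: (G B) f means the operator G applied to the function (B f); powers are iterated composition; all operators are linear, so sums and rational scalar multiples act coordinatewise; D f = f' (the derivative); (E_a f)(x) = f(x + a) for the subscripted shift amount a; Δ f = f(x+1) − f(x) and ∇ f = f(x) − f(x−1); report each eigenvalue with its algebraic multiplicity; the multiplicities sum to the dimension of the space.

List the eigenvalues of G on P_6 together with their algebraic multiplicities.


image of 1: 1
image of x: x - 2
image of x^2: x^2 - 4x + 8
image of x^3: x^3 - 6x^2 + 24x - 23
image of x^4: x^4 - 8x^3 + 48x^2 - 92x + 58
image of x^5: x^5 - 10x^4 + 80x^3 - 230x^2 + 290x - 137
image of x^6: x^6 - 12x^5 + 120x^4 - 460x^3 + 870x^2 - 822x + 312
the matrix is upper triangular; its diagonal is (1, 1, 1, 1, 1, 1, 1)
for a triangular matrix the eigenvalues are the diagonal entries, with algebraic multiplicity their repetition count

λ = 1 (multiplicity 7)


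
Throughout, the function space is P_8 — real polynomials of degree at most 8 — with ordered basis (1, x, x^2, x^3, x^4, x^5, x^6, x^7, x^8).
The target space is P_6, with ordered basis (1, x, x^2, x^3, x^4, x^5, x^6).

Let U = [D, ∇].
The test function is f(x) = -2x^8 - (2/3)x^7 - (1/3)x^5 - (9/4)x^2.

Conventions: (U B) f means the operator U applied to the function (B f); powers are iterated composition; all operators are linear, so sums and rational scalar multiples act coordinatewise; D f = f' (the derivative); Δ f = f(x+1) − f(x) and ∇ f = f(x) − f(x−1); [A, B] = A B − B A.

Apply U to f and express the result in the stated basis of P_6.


the image equals g(x) = 0

∇ f = -16x^7 + (154/3)x^6 - 98x^5 + 115x^4 - (256/3)x^3 + (116/3)x^2 - (85/6)x + 13/4
D ∇ f = -112x^6 + 308x^5 - 490x^4 + 460x^3 - 256x^2 + (232/3)x - 85/6
D f = -16x^7 - (14/3)x^6 - (5/3)x^4 - (9/2)x
∇ D f = -112x^6 + 308x^5 - 490x^4 + 460x^3 - 256x^2 + (232/3)x - 85/6
[D, ∇] f = 0


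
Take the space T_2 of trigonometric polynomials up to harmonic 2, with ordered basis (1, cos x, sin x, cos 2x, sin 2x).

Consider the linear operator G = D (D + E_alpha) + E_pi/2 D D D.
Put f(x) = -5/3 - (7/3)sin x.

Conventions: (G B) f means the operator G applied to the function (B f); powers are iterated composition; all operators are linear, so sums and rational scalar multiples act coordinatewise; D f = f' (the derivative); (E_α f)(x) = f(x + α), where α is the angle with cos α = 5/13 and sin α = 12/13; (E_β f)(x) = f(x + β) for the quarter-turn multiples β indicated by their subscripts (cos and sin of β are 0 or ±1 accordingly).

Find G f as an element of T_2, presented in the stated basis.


the image equals g(x) = -(35/39)cos x + (28/13)sin x

D f = -(7/3)cos x
E_alpha f = -5/3 - (28/13)cos x - (35/39)sin x
(D + E_alpha) f = -5/3 - (175/39)cos x - (35/39)sin x
D (D + E_alpha) f = -(35/39)cos x + (175/39)sin x
D f = -(7/3)cos x
D D f = (7/3)sin x
D D D f = (7/3)cos x
E_pi/2 (D D D) f = -(7/3)sin x
(D (D + E_alpha) + E_pi/2 D D D) f = -(35/39)cos x + (28/13)sin x


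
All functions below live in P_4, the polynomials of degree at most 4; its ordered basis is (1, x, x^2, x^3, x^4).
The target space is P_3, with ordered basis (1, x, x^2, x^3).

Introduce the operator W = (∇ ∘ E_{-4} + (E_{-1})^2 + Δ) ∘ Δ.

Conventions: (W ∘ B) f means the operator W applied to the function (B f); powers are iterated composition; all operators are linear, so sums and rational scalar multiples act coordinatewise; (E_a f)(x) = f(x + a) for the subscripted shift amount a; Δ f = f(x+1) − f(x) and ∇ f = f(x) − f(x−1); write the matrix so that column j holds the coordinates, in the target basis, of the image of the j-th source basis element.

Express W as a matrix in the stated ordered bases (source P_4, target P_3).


image of 1: 0
image of x: 1
image of x^2: 2x + 1
image of x^3: 3x^2 + 3x - 11
image of x^4: 4x^3 + 6x^2 - 44x + 193
each image's coordinates form column j of the matrix

the matrix is [[0, 1, 1, -11, 193]; [0, 0, 2, 3, -44]; [0, 0, 0, 3, 6]; [0, 0, 0, 0, 4]] (rows listed top to bottom)


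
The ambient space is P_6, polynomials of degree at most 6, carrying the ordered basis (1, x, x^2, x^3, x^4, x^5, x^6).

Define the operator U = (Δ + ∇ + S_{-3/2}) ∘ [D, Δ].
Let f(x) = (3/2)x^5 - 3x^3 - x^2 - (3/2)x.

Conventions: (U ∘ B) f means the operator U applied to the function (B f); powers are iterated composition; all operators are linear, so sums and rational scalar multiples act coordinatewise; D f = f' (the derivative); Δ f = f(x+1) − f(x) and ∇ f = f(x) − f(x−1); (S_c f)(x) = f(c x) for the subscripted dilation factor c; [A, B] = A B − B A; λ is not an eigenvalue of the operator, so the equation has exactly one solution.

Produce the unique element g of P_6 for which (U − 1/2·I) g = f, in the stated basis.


g(x) = -3x^5 + 6x^3 + 2x^2 + 3x

write g with unknown coordinates in the stated basis and equate coefficients in (U − 1/2·I) g = f
solving from the highest basis element down gives g = -3x^5 + 6x^3 + 2x^2 + 3x
check: U g = 0
so U g − 1/2·g = (3/2)x^5 - 3x^3 - x^2 - (3/2)x = f ✓


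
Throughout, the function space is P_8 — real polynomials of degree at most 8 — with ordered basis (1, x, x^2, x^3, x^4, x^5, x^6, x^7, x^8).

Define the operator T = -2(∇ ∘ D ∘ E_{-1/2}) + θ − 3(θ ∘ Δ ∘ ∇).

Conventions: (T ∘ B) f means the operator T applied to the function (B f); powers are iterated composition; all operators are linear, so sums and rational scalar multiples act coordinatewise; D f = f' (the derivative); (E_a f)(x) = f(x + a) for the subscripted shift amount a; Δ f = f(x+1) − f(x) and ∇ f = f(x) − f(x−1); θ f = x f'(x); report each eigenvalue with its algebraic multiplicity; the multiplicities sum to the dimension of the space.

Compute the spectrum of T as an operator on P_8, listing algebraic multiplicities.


image of 1: 0
image of x: x
image of x^2: 2x^2 - 4
image of x^3: 3x^3 - 30x + 12
image of x^4: 4x^4 - 96x^2 + 48x - 26
image of x^5: 5x^5 - 220x^3 + 120x^2 - 160x + 50
image of x^6: 6x^6 - 420x^4 + 240x^3 - 570x^2 + 300x - 363/4
image of x^7: 7x^7 - 714x^5 + 420x^4 - 1540x^3 + 1050x^2 - (2709/4)x + 637/4
image of x^8: 8x^8 - 1120x^6 + 672x^5 - 3500x^4 + 2800x^3 - 2877x^2 + 1274x - 1093/4
the matrix is upper triangular; its diagonal is (0, 1, 2, 3, 4, 5, 6, 7, 8)
for a triangular matrix the eigenvalues are the diagonal entries, with algebraic multiplicity their repetition count

λ = 0 (multiplicity 1), λ = 1 (multiplicity 1), λ = 2 (multiplicity 1), λ = 3 (multiplicity 1), λ = 4 (multiplicity 1), λ = 5 (multiplicity 1), λ = 6 (multiplicity 1), λ = 7 (multiplicity 1), λ = 8 (multiplicity 1)


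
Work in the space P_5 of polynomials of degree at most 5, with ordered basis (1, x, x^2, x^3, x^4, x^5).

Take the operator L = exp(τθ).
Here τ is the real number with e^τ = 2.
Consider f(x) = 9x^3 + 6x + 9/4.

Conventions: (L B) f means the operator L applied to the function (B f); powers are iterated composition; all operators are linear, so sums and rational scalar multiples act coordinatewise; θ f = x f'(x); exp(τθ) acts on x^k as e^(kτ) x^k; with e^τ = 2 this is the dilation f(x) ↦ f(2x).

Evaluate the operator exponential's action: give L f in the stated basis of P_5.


exp(τθ) x^k = e^(kτ) x^k; with e^τ = 2 this sends x^k to 2^k x^k
x ↦ 2 x
x^3 ↦ 8 x^3
applying this coordinatewise to f: exp(τθ) f = 72x^3 + 12x + 9/4

the image equals g(x) = 72x^3 + 12x + 9/4


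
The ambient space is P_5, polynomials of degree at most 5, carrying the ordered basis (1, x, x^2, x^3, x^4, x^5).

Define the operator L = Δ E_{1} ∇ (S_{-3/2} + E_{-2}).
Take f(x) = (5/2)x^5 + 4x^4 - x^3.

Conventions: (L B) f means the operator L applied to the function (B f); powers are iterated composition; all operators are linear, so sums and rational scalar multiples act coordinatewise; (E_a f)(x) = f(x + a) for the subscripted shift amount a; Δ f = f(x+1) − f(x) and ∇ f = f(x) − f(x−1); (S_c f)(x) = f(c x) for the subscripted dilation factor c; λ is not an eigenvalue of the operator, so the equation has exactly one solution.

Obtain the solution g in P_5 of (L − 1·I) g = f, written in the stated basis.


write g with unknown coordinates in the stated basis and equate coefficients in (L − 1·I) g = f
solving from the highest basis element down gives g = -(5/2)x^5 - 4x^4 + (5291/16)x^3 + (15969/16)x^2 - (252697/64)x - 120839/64
check: L g = (5275/16)x^3 + (15969/16)x^2 - (252697/64)x - 120839/64
so L g − 1·g = (5/2)x^5 + 4x^4 - x^3 = f ✓

the result is g(x) = -(5/2)x^5 - 4x^4 + (5291/16)x^3 + (15969/16)x^2 - (252697/64)x - 120839/64


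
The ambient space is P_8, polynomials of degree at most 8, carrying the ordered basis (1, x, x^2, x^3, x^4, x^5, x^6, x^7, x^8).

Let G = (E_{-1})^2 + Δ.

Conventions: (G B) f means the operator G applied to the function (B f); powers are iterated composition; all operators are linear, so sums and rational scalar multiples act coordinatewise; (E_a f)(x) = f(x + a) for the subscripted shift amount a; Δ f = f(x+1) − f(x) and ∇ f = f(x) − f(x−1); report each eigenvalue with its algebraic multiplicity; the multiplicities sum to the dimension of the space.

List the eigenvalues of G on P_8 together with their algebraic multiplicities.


λ = 1 (multiplicity 9)

image of 1: 1
image of x: x - 1
image of x^2: x^2 - 2x + 5
image of x^3: x^3 - 3x^2 + 15x - 7
image of x^4: x^4 - 4x^3 + 30x^2 - 28x + 17
image of x^5: x^5 - 5x^4 + 50x^3 - 70x^2 + 85x - 31
image of x^6: x^6 - 6x^5 + 75x^4 - 140x^3 + 255x^2 - 186x + 65
image of x^7: x^7 - 7x^6 + 105x^5 - 245x^4 + 595x^3 - 651x^2 + 455x - 127
image of x^8: x^8 - 8x^7 + 140x^6 - 392x^5 + 1190x^4 - 1736x^3 + 1820x^2 - 1016x + 257
the matrix is upper triangular; its diagonal is (1, 1, 1, 1, 1, 1, 1, 1, 1)
for a triangular matrix the eigenvalues are the diagonal entries, with algebraic multiplicity their repetition count


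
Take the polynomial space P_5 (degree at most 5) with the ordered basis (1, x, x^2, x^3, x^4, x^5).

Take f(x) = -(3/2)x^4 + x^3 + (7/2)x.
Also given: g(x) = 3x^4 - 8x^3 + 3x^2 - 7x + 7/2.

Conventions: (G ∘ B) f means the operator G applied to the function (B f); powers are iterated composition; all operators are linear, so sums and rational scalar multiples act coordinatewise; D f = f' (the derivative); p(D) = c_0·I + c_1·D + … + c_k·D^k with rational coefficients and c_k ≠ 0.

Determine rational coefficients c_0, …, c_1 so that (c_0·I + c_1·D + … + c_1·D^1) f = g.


D^0 f = -(3/2)x^4 + x^3 + (7/2)x
D^1 f = -6x^3 + 3x^2 + 7/2
matching coefficients of g against c_0 f + c_1 Df + … from the top degree down determines the c_i
solution: c_0 = -2, c_1 = 1

c_0 = -2, c_1 = 1


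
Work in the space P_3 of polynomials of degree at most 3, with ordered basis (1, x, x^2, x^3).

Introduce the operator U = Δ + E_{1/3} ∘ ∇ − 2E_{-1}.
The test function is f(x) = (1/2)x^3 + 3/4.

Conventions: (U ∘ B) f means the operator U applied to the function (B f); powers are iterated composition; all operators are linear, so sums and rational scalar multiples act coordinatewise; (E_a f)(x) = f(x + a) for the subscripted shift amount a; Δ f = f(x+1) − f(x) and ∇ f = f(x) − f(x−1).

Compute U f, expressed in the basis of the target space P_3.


g(x) = -x^3 + 6x^2 - 2x + 1/6

Δ f = (3/2)x^2 + (3/2)x + 1/2
∇ f = (3/2)x^2 - (3/2)x + 1/2
E_{1/3} ∇ f = (3/2)x^2 - (1/2)x + 1/6
E_{-1} f = (1/2)x^3 - (3/2)x^2 + (3/2)x + 1/4
(-2E_{-1}) f = -x^3 + 3x^2 - 3x - 1/2
(Δ + E_{1/3} ∘ ∇ − 2E_{-1}) f = -x^3 + 6x^2 - 2x + 1/6


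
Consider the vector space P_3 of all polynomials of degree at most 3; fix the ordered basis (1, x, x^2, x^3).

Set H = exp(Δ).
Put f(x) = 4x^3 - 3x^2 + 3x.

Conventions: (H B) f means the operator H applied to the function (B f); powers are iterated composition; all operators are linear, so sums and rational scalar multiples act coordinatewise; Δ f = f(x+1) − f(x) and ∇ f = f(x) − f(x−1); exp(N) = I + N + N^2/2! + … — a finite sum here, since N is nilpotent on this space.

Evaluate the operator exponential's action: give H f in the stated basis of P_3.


the result is g(x) = 4x^3 + 9x^2 + 21x + 17

order-1 term: 12x^2 + 6x + 4
order-2 term: 12x + 9
order-3 term: 4
the series for exp(Δ) f terminates at order 3
exp(Δ) f = 4x^3 + 9x^2 + 21x + 17


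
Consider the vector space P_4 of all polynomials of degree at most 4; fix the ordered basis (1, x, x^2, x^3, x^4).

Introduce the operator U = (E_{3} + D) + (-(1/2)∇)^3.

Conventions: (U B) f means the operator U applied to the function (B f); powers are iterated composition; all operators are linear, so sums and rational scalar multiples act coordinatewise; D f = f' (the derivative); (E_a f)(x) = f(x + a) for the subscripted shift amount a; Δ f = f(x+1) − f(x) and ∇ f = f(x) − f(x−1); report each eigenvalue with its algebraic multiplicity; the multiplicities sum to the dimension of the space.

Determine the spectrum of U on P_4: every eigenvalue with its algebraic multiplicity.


image of 1: 1
image of x: x + 4
image of x^2: x^2 + 8x + 9
image of x^3: x^3 + 12x^2 + 27x + 105/4
image of x^4: x^4 + 16x^3 + 54x^2 + 105x + 171/2
the matrix is upper triangular; its diagonal is (1, 1, 1, 1, 1)
for a triangular matrix the eigenvalues are the diagonal entries, with algebraic multiplicity their repetition count

λ = 1 (multiplicity 5)


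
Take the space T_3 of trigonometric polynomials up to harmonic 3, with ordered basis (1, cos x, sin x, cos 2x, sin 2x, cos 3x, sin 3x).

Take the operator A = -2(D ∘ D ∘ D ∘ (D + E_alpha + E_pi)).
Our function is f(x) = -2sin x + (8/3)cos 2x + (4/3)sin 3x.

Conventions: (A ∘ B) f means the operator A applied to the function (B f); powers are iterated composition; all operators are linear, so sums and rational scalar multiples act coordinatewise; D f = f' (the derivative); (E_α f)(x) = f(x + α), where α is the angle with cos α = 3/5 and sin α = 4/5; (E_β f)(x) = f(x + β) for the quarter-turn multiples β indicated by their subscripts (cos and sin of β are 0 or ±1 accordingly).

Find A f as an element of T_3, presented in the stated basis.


D f = -2cos x - (16/3)sin 2x + 4cos 3x
E_alpha f = -(8/5)cos x - (6/5)sin x - (56/75)cos 2x - (64/25)sin 2x + (176/375)cos 3x - (156/125)sin 3x
E_pi f = 2sin x + (8/3)cos 2x - (4/3)sin 3x
(D + E_alpha + E_pi) f = -(18/5)cos x + (4/5)sin x + (48/25)cos 2x - (592/75)sin 2x + (1676/375)cos 3x - (968/375)sin 3x
D (D + E_alpha + E_pi) f = (4/5)cos x + (18/5)sin x - (1184/75)cos 2x - (96/25)sin 2x - (968/125)cos 3x - (1676/125)sin 3x
D D (D + E_alpha + E_pi) f = (18/5)cos x - (4/5)sin x - (192/25)cos 2x + (2368/75)sin 2x - (5028/125)cos 3x + (2904/125)sin 3x
D D D (D + E_alpha + E_pi) f = -(4/5)cos x - (18/5)sin x + (4736/75)cos 2x + (384/25)sin 2x + (8712/125)cos 3x + (15084/125)sin 3x
(-2(D ∘ D ∘ D ∘ (D + E_alpha + E_pi))) f = (8/5)cos x + (36/5)sin x - (9472/75)cos 2x - (768/25)sin 2x - (17424/125)cos 3x - (30168/125)sin 3x

g(x) = (8/5)cos x + (36/5)sin x - (9472/75)cos 2x - (768/25)sin 2x - (17424/125)cos 3x - (30168/125)sin 3x


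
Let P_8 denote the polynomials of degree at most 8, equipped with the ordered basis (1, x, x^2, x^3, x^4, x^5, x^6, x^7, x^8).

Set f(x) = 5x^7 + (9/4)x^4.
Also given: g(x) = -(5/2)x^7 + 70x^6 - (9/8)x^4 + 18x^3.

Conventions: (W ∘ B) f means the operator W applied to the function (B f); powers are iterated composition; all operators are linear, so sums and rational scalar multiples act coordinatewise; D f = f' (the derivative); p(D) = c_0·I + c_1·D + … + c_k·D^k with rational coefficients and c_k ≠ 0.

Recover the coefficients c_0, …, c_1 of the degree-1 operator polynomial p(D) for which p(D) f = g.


D^0 f = 5x^7 + (9/4)x^4
D^1 f = 35x^6 + 9x^3
matching coefficients of g against c_0 f + c_1 Df + … from the top degree down determines the c_i
solution: c_0 = -1/2, c_1 = 2

p(D) = -(1/2)·I + 2·D, i.e. c_0 = -1/2, c_1 = 2


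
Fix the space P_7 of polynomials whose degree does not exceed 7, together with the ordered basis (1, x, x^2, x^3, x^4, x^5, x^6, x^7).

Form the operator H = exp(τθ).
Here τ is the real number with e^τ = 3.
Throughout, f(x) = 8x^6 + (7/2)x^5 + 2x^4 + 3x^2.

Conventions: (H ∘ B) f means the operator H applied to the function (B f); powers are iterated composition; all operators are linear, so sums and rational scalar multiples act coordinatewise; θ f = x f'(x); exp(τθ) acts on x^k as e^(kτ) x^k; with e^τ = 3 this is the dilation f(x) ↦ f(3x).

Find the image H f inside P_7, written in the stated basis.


the result is g(x) = 5832x^6 + (1701/2)x^5 + 162x^4 + 27x^2

exp(τθ) x^k = e^(kτ) x^k; with e^τ = 3 this sends x^k to 3^k x^k
x^2 ↦ 9 x^2
x^4 ↦ 81 x^4
x^5 ↦ 243 x^5
x^6 ↦ 729 x^6
applying this coordinatewise to f: exp(τθ) f = 5832x^6 + (1701/2)x^5 + 162x^4 + 27x^2


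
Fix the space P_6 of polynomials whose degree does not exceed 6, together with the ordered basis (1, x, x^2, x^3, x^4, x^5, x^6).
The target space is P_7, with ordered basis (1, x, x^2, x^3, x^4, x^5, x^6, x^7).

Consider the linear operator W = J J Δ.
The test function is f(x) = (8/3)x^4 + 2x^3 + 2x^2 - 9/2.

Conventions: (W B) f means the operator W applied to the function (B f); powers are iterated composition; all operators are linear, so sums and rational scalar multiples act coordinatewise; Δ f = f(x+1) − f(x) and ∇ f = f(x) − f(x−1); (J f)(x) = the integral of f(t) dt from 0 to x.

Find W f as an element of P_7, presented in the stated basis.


the result is g(x) = (8/15)x^5 + (11/6)x^4 + (31/9)x^3 + (10/3)x^2

Δ f = (32/3)x^3 + 22x^2 + (62/3)x + 20/3
J Δ f = (8/3)x^4 + (22/3)x^3 + (31/3)x^2 + (20/3)x
J J Δ f = (8/15)x^5 + (11/6)x^4 + (31/9)x^3 + (10/3)x^2


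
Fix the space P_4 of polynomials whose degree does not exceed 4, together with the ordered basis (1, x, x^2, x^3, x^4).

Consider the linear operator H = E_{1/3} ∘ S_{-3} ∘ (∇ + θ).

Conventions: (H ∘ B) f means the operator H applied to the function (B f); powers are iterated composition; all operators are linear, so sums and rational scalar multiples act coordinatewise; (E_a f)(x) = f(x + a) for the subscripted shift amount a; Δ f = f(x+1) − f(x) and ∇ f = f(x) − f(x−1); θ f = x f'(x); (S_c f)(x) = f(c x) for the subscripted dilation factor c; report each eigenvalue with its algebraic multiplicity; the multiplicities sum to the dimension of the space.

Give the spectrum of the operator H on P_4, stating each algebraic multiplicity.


image of 1: 0
image of x: -3x
image of x^2: 18x^2 + 6x - 1
image of x^3: -81x^3 - 54x^2 + 4
image of x^4: 324x^4 + 324x^3 + 54x^2 - 36x - 11
the matrix is upper triangular; its diagonal is (0, -3, 18, -81, 324)
for a triangular matrix the eigenvalues are the diagonal entries, with algebraic multiplicity their repetition count

λ = -81 (multiplicity 1), λ = -3 (multiplicity 1), λ = 0 (multiplicity 1), λ = 18 (multiplicity 1), λ = 324 (multiplicity 1)


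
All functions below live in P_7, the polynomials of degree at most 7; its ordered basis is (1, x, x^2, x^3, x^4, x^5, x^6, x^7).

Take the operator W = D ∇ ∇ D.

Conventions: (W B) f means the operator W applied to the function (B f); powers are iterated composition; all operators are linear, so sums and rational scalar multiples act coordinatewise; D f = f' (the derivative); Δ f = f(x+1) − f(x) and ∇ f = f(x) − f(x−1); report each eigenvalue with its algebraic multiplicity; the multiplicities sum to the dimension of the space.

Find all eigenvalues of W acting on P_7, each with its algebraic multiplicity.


image of 1: 0
image of x: 0
image of x^2: 0
image of x^3: 0
image of x^4: 24
image of x^5: 120x - 120
image of x^6: 360x^2 - 720x + 420
image of x^7: 840x^3 - 2520x^2 + 2940x - 1260
the matrix is upper triangular; its diagonal is (0, 0, 0, 0, 0, 0, 0, 0)
for a triangular matrix the eigenvalues are the diagonal entries, with algebraic multiplicity their repetition count

λ = 0 (multiplicity 8)


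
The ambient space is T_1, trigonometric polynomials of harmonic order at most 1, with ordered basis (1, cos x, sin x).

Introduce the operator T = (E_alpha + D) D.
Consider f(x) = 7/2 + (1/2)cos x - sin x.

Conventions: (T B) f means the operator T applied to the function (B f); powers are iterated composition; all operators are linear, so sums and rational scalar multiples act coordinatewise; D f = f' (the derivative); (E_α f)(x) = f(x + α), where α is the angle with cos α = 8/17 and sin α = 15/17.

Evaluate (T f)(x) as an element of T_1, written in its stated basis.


g(x) = -(24/17)cos x + (28/17)sin x

D f = -cos x - (1/2)sin x
E_alpha D f = -(31/34)cos x + (11/17)sin x
D D f = -(1/2)cos x + sin x
(E_alpha + D) D f = -(24/17)cos x + (28/17)sin x


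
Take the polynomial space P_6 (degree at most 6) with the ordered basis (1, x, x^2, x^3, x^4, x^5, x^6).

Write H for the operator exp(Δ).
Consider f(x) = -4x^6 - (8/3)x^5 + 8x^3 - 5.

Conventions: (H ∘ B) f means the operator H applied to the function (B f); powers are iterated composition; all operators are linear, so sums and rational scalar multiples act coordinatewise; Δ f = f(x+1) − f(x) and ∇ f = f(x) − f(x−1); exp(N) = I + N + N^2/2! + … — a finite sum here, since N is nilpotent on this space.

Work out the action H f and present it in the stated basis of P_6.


order-1 term: -24x^5 - (220/3)x^4 - (320/3)x^3 - (188/3)x^2 - (40/3)x + 4/3
order-2 term: -60x^4 - (800/3)x^3 - 500x^2 - (1288/3)x - 140
order-3 term: -80x^3 - (1160/3)x^2 - 680x - 1256/3
order-4 term: -60x^2 - (760/3)x - 860/3
order-5 term: -24x - 188/3
order-6 term: -4
the series for exp(Δ) f terminates at order 6
exp(Δ) f = -4x^6 - (80/3)x^5 - (400/3)x^4 - (1336/3)x^3 - (3028/3)x^2 - 1400x - 2747/3

the result is g(x) = -4x^6 - (80/3)x^5 - (400/3)x^4 - (1336/3)x^3 - (3028/3)x^2 - 1400x - 2747/3
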